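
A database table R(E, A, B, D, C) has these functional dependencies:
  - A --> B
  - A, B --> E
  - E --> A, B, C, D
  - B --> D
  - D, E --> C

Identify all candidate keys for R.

{A}, {E}

{A}⁺ = {A, B, C, D, E} — all of the relation — so {A} is a candidate key.
{E}⁺ = {A, B, C, D, E} — all of the relation — so {E} is a candidate key.
No proper subset of any of these is a key, and no other minimal superkey exists.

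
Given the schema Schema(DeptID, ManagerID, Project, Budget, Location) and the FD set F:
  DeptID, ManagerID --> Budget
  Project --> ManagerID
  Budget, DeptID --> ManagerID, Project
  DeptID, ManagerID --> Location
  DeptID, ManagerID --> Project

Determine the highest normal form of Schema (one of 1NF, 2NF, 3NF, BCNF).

Candidate keys: {Budget, DeptID}, {DeptID, ManagerID}, {DeptID, Project}. Prime attributes: {Budget, DeptID, ManagerID, Project}.
Project --> ManagerID: {Project}⁺ = {ManagerID, Project}, which is not all of the attributes, so the left side is not a superkey — BCNF is violated.
Since {ManagerID} ⊆ prime attributes and every other non-superkey FD also has a prime right side, the schema is in 3NF.

3NF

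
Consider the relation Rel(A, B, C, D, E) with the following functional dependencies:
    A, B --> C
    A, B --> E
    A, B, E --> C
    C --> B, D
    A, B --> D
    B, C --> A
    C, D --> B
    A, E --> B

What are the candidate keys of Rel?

{A, B}, {A, E}, {C}

{C}⁺ = {A, B, C, D, E} — all of the relation — so {C} is a candidate key.
{A, B}⁺ = {A, B, C, D, E} — all of the relation — so {A, B} is a candidate key.
{A, E}⁺ = {A, B, C, D, E} — all of the relation — so {A, E} is a candidate key.
These are minimal and exhaustive — every other superkey contains one of them.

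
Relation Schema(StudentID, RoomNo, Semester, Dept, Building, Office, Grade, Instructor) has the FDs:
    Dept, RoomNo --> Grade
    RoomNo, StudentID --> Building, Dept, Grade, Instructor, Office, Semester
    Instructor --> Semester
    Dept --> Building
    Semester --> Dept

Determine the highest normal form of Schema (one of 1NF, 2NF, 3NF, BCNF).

Candidate key: {RoomNo, StudentID}. Prime attributes: {RoomNo, StudentID}.
Dept, RoomNo --> Grade: {Dept, RoomNo}⁺ = {Building, Dept, Grade, RoomNo}, which is not all of the attributes, so the left side is not a superkey — BCNF is violated.
Dept, RoomNo --> Grade determines the non-prime attribute {Grade} from a non-superkey — 3NF is violated.
No non-prime attribute depends on a proper subset of any candidate key, so 2NF holds.

2NF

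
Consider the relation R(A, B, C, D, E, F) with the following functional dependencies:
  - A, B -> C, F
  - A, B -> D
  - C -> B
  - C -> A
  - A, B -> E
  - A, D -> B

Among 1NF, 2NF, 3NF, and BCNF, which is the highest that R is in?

BCNF

Candidate keys: {A, B}, {A, D}, {C}. Prime attributes: {A, B, C, D}.
The left-hand side of every FD is a superkey, so BCNF is satisfied.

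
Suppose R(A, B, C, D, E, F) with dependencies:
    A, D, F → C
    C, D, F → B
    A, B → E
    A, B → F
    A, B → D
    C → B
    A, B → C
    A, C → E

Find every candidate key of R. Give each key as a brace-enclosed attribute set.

{A, B}, {A, C}, {A, D, F}

No FD produces {A}, so it must be in every candidate key.
{A, B} is a candidate key since {A, B}⁺ = {A, B, C, D, E, F} covers every attribute.
{A, C} is a candidate key since {A, C}⁺ = {A, B, C, D, E, F} covers every attribute.
{A, D, F} is a candidate key since {A, D, F}⁺ = {A, B, C, D, E, F} covers every attribute.
These are minimal and exhaustive — every other superkey contains one of them.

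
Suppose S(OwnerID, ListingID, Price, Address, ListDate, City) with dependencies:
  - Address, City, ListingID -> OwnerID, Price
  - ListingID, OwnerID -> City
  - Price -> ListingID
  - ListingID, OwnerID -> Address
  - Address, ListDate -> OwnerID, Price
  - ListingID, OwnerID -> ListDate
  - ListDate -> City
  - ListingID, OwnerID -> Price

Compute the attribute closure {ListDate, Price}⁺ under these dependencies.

Start with {ListDate, Price}.
Price -> ListingID applies; add {ListingID} → now {ListDate, ListingID, Price}.
ListDate -> City applies; add {City} → now {City, ListDate, ListingID, Price}.
No further FD applies.

{City, ListDate, ListingID, Price}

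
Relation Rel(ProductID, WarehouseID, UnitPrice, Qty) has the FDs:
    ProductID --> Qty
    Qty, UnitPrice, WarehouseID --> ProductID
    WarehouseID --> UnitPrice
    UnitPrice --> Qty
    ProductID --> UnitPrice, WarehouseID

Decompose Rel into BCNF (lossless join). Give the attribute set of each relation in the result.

Candidate keys of the original relation: {ProductID}, {WarehouseID}.
Within {ProductID, Qty, UnitPrice, WarehouseID}: {UnitPrice}⁺ ∩ {ProductID, Qty, UnitPrice, WarehouseID} = {Qty, UnitPrice}, not the whole set, so UnitPrice --> Qty violates BCNF; decompose into {Qty, UnitPrice} and {ProductID, UnitPrice, WarehouseID}.
{Qty, UnitPrice}: every determinant is a superkey — BCNF.
{ProductID, UnitPrice, WarehouseID}: every determinant is a superkey — BCNF.

{ProductID, UnitPrice, WarehouseID}; {Qty, UnitPrice}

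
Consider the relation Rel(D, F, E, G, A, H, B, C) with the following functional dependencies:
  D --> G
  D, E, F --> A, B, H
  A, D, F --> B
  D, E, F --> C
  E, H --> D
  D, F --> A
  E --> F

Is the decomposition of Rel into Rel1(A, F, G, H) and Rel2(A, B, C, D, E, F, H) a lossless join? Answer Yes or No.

Rel1 ∩ Rel2 = {A, F, H}; its closure under F is {A, F, H}.
Neither Rel1 nor Rel2 is contained in that closure, so the decomposition is lossy.

No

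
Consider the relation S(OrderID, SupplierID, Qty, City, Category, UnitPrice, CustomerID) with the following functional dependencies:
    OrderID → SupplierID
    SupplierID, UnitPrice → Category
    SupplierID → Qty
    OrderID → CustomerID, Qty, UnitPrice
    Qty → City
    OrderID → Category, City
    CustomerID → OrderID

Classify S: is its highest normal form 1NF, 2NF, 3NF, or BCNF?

Candidate keys: {CustomerID}, {OrderID}. Prime attributes: {CustomerID, OrderID}.
SupplierID, UnitPrice → Category: {SupplierID, UnitPrice}⁺ = {Category, City, Qty, SupplierID, UnitPrice}, which is not all of the attributes, so the left side is not a superkey — BCNF is violated.
Because {Category} is non-prime and the left side of SupplierID, UnitPrice → Category is not a superkey, the relation is not in 3NF.
With only single-attribute keys there can be no partial dependency, so 2NF holds.

2NF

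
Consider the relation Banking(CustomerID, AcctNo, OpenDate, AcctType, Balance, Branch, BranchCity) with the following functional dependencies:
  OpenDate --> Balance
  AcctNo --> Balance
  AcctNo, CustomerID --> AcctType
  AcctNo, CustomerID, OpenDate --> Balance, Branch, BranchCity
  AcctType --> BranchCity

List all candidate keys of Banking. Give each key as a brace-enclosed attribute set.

{AcctNo, CustomerID, OpenDate}

{AcctNo, CustomerID, OpenDate} never appear on the right of any FD, so every key must include all of them.
{AcctNo, CustomerID, OpenDate} is a candidate key since {AcctNo, CustomerID, OpenDate}⁺ = {AcctNo, AcctType, Balance, Branch, BranchCity, CustomerID, OpenDate} covers every attribute.
No smaller or unrelated set reaches every attribute, so there are no other keys.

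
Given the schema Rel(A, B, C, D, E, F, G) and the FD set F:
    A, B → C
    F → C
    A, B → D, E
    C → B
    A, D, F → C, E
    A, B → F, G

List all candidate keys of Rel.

Attributes never on any right-hand side: {A} — every candidate key must contain it.
{A, B}⁺ = {A, B, C, D, E, F, G}, which is every attribute, so {A, B} is a candidate key.
{A, C}⁺ = {A, B, C, D, E, F, G}, which is every attribute, so {A, C} is a candidate key.
{A, F}⁺ = {A, B, C, D, E, F, G}, which is every attribute, so {A, F} is a candidate key.
These are minimal and exhaustive — every other superkey contains one of them.

{A, B}, {A, C}, {A, F}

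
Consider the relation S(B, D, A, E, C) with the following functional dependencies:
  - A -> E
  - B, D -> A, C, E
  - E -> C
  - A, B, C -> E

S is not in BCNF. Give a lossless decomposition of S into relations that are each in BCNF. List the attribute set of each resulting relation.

{A, B, D}; {A, E}; {C, E}

Candidate key of the original relation: {B, D}.
{A, B, C, D, E}: {A} determines {A, C, E} here but is not a superkey — split on A -> C, E, giving {A, C, E} and {A, B, D}.
{A, C, E}: {E} determines {C, E} here but is not a superkey — split on E -> C, giving {C, E} and {A, E}.
{C, E}: every determinant is a superkey — BCNF.
{A, E}: every determinant is a superkey — BCNF.
{A, B, D}: every determinant is a superkey — BCNF.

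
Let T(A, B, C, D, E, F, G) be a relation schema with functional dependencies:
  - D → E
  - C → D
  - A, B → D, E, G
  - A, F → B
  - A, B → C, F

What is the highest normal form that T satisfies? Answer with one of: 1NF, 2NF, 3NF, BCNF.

2NF

Candidate keys: {A, B}, {A, F}. Prime attributes: {A, B, F}.
For D → E we have {D}⁺ = {D, E}; {D} is not a superkey, so BCNF fails.
D → E determines the non-prime attribute {E} from a non-superkey — 3NF is violated.
No proper subset of a key has a non-prime attribute in its closure, so there is no partial dependency; 2NF holds.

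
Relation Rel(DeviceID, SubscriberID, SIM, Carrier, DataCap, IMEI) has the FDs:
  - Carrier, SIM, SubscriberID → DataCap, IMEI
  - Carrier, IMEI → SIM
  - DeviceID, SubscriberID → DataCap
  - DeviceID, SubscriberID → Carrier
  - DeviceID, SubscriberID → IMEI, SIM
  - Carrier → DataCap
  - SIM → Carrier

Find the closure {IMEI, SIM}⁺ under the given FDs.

{Carrier, DataCap, IMEI, SIM}

Start with {IMEI, SIM}.
SIM → Carrier applies; add {Carrier} → now {Carrier, IMEI, SIM}.
Carrier → DataCap applies; add {DataCap} → now {Carrier, DataCap, IMEI, SIM}.
No further FD applies.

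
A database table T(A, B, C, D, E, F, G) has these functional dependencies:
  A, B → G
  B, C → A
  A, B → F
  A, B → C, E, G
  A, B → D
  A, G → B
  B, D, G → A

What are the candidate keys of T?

{A, B}⁺ = {A, B, C, D, E, F, G} — all of the relation — so {A, B} is a candidate key.
{A, G}⁺ = {A, B, C, D, E, F, G} — all of the relation — so {A, G} is a candidate key.
{B, C}⁺ = {A, B, C, D, E, F, G} — all of the relation — so {B, C} is a candidate key.
{B, D, G}⁺ = {A, B, C, D, E, F, G} — all of the relation — so {B, D, G} is a candidate key.
Any other superkey properly contains one of these, so there are no further candidate keys.

{A, B}, {A, G}, {B, C}, {B, D, G}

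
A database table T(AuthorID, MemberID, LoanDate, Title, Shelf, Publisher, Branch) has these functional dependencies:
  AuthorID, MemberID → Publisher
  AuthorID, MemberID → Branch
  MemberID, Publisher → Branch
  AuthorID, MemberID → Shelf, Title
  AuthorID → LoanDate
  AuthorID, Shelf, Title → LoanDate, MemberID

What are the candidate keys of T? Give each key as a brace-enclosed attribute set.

{AuthorID, MemberID}, {AuthorID, Shelf, Title}

Attributes never on any right-hand side: {AuthorID} — every candidate key must contain it.
{AuthorID, MemberID}⁺ = {AuthorID, Branch, LoanDate, MemberID, Publisher, Shelf, Title} — all of the relation — so {AuthorID, MemberID} is a candidate key.
{AuthorID, Shelf, Title}⁺ = {AuthorID, Branch, LoanDate, MemberID, Publisher, Shelf, Title} — all of the relation — so {AuthorID, Shelf, Title} is a candidate key.
These are minimal and exhaustive — every other superkey contains one of them.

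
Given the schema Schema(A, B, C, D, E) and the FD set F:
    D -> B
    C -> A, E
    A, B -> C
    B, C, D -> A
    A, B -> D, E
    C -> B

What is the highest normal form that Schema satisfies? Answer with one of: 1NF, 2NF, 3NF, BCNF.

Candidate keys: {A, B}, {A, D}, {C}. Prime attributes: {A, B, C, D}.
For D -> B we have {D}⁺ = {B, D}; {D} is not a superkey, so BCNF fails.
But every attribute on its right side ({B}) is prime, and the same holds for every other non-superkey FD, so 3NF still holds.

3NF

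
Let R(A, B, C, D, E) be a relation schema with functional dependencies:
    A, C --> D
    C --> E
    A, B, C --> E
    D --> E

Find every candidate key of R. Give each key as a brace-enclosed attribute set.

Attributes never on any right-hand side: {A, B, C} — every candidate key must contain all of them.
{A, B, C}⁺ = {A, B, C, D, E}, which is every attribute, so {A, B, C} is a candidate key.
No smaller or unrelated set reaches every attribute, so there are no other keys.

{A, B, C}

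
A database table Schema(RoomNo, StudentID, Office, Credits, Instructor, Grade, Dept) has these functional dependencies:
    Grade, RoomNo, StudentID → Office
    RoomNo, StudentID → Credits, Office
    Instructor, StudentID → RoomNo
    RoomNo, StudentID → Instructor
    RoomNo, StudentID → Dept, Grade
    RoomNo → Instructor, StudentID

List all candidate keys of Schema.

{Instructor, StudentID}, {RoomNo}

Closure of {RoomNo} is {Credits, Dept, Grade, Instructor, Office, RoomNo, StudentID}, the whole schema; {RoomNo} is a candidate key.
Closure of {Instructor, StudentID} is {Credits, Dept, Grade, Instructor, Office, RoomNo, StudentID}, the whole schema; {Instructor, StudentID} is a candidate key.
These are minimal and exhaustive — every other superkey contains one of them.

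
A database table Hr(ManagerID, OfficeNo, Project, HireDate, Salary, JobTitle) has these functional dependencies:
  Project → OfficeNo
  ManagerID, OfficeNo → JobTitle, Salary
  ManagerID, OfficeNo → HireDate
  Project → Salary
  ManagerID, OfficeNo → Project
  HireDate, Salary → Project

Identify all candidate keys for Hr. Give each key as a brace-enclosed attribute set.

{HireDate, ManagerID, Salary}, {ManagerID, OfficeNo}, {ManagerID, Project}

{ManagerID} never appears on the right of any FD, so every key must include it.
Closure of {ManagerID, OfficeNo} is {HireDate, JobTitle, ManagerID, OfficeNo, Project, Salary}, the whole schema; {ManagerID, OfficeNo} is a candidate key.
Closure of {ManagerID, Project} is {HireDate, JobTitle, ManagerID, OfficeNo, Project, Salary}, the whole schema; {ManagerID, Project} is a candidate key.
Closure of {HireDate, ManagerID, Salary} is {HireDate, JobTitle, ManagerID, OfficeNo, Project, Salary}, the whole schema; {HireDate, ManagerID, Salary} is a candidate key.
No proper subset of any of these is a key, and no other minimal superkey exists.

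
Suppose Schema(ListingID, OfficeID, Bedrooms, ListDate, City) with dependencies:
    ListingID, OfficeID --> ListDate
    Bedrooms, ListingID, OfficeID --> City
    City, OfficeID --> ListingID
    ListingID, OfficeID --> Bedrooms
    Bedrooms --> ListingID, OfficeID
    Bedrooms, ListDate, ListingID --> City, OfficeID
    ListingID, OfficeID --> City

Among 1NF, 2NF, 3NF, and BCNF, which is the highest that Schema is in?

BCNF

Candidate keys: {Bedrooms}, {City, OfficeID}, {ListingID, OfficeID}. Prime attributes: {Bedrooms, City, ListingID, OfficeID}.
Every FD has a superkey on the left, so the relation is in BCNF.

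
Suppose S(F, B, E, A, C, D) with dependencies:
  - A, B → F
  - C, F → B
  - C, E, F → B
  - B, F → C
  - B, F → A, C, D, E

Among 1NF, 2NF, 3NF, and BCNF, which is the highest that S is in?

Candidate keys: {A, B}, {B, F}, {C, F}. Prime attributes: {A, B, C, F}.
Each dependency's left side is a superkey — BCNF holds.

BCNF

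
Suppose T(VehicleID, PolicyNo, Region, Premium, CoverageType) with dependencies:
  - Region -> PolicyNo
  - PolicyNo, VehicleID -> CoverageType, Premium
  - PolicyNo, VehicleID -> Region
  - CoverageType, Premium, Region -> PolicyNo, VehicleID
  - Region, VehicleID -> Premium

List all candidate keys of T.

{CoverageType, Premium, Region}, {PolicyNo, VehicleID}, {Region, VehicleID}

{PolicyNo, VehicleID}⁺ = {CoverageType, PolicyNo, Premium, Region, VehicleID}, which is every attribute, so {PolicyNo, VehicleID} is a candidate key.
{Region, VehicleID}⁺ = {CoverageType, PolicyNo, Premium, Region, VehicleID}, which is every attribute, so {Region, VehicleID} is a candidate key.
{CoverageType, Premium, Region}⁺ = {CoverageType, PolicyNo, Premium, Region, VehicleID}, which is every attribute, so {CoverageType, Premium, Region} is a candidate key.
Any other superkey properly contains one of these, so there are no further candidate keys.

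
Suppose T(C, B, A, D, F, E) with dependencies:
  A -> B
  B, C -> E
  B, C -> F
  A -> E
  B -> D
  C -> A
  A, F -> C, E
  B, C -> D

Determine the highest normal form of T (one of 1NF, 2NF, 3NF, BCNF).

1NF

Candidate keys: {A, F}, {C}. Prime attributes: {A, C, F}.
A -> B: {A}⁺ = {A, B, D, E}, which is not all of the attributes, so the left side is not a superkey — BCNF is violated.
A -> B has non-prime {B} on the right and a non-superkey on the left, so 3NF fails.
Since {A} ⊂ {A, F} and {A}⁺ ⊇ {B, D, E} with {B, D, E} non-prime, there is a partial dependency; 2NF fails.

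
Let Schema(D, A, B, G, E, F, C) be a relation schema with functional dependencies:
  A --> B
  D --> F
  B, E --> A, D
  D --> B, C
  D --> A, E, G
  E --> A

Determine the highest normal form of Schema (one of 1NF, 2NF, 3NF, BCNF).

2NF

Candidate keys: {D}, {E}. Prime attributes: {D, E}.
A --> B breaks BCNF: {A}⁺ = {A, B}, so {A} is not a superkey.
Because {B} is non-prime and the left side of A --> B is not a superkey, the relation is not in 3NF.
All keys have size 1, which rules out partial dependencies — 2NF is satisfied.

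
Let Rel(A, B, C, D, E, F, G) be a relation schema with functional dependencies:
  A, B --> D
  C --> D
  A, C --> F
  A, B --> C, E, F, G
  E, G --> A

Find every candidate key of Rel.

{A, B}, {B, E, G}

{B} never appears on the right of any FD, so every key must include it.
Closure of {A, B} is {A, B, C, D, E, F, G}, the whole schema; {A, B} is a candidate key.
Closure of {B, E, G} is {A, B, C, D, E, F, G}, the whole schema; {B, E, G} is a candidate key.
No proper subset of any of these is a key, and no other minimal superkey exists.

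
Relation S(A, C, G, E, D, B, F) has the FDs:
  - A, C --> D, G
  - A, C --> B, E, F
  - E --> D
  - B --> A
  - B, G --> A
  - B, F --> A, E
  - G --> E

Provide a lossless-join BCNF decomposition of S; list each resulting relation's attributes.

Candidate keys of the original relation: {A, C}, {B, C}.
In {A, B, C, D, E, F, G}, {E} is not a superkey ({E}⁺ restricted to this set is {D, E}), so split on E --> D into {D, E} and {A, B, C, E, F, G}.
{D, E} is in BCNF.
In {A, B, C, E, F, G}, {B} is not a superkey ({B}⁺ restricted to this set is {A, B}), so split on B --> A into {A, B} and {B, C, E, F, G}.
{A, B} is in BCNF.
In {B, C, E, F, G}, {B, G} is not a superkey ({B, G}⁺ restricted to this set is {B, E, G}), so split on B, G --> E into {B, E, G} and {B, C, F, G}.
In {B, E, G}, {G} is not a superkey ({G}⁺ restricted to this set is {E, G}), so split on G --> E into {E, G} and {B, G}.
{E, G} is in BCNF.
{B, G} is in BCNF.
{B, C, F, G} is in BCNF.

{A, B}; {B, C, F, G}; {D, E}; {E, G}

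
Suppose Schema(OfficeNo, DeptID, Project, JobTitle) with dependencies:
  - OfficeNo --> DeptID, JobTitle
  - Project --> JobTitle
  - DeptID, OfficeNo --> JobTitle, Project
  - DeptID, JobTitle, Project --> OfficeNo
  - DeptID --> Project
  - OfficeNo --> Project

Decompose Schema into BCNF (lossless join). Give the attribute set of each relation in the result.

Candidate keys of the original relation: {DeptID}, {OfficeNo}.
{DeptID, JobTitle, OfficeNo, Project}: {Project} determines {JobTitle, Project} here but is not a superkey — split on Project --> JobTitle, giving {JobTitle, Project} and {DeptID, OfficeNo, Project}.
{JobTitle, Project} is in BCNF.
{DeptID, OfficeNo, Project} is in BCNF.

{DeptID, OfficeNo, Project}; {JobTitle, Project}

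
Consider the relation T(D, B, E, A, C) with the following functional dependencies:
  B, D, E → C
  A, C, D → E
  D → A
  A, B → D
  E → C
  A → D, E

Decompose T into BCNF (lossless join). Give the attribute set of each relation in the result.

{A, C, D}; {A, D, E}; {B, D}; {C, E}

Candidate keys of the original relation: {A, B}, {B, D}.
In {A, B, C, D, E}, {A, C, D} is not a superkey ({A, C, D}⁺ restricted to this set is {A, C, D, E}), so split on A, C, D → E into {A, C, D, E} and {A, B, C, D}.
In {A, C, D, E}, {E} is not a superkey ({E}⁺ restricted to this set is {C, E}), so split on E → C into {C, E} and {A, D, E}.
{C, E} is in BCNF.
{A, D, E} is in BCNF.
In {A, B, C, D}, {D} is not a superkey ({D}⁺ restricted to this set is {A, C, D}), so split on D → A, C into {A, C, D} and {B, D}.
{A, C, D} is in BCNF.
{B, D} is in BCNF.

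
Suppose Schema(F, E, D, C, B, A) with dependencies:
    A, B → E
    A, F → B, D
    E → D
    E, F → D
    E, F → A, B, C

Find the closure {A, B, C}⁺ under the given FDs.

Start with {A, B, C}.
A, B → E applies; add {E} → now {A, B, C, E}.
E → D applies; add {D} → now {A, B, C, D, E}.
No further FD applies.

{A, B, C, D, E}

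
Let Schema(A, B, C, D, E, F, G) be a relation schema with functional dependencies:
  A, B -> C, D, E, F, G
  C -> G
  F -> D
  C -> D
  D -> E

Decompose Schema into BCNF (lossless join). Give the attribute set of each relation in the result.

{A, B, C, F}; {C, D, G}; {D, E}

Candidate key of the original relation: {A, B}.
In {A, B, C, D, E, F, G}, {C} is not a superkey ({C}⁺ restricted to this set is {C, D, E, G}), so split on C -> D, E, G into {C, D, E, G} and {A, B, C, F}.
In {C, D, E, G}, {D} is not a superkey ({D}⁺ restricted to this set is {D, E}), so split on D -> E into {D, E} and {C, D, G}.
{D, E} is in BCNF.
{C, D, G} is in BCNF.
{A, B, C, F} is in BCNF.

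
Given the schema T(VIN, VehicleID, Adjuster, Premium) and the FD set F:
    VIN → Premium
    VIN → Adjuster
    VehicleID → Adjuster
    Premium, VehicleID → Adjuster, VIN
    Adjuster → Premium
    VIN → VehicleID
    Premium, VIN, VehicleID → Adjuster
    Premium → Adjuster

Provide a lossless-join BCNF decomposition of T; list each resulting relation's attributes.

Candidate keys of the original relation: {VIN}, {VehicleID}.
In {Adjuster, Premium, VIN, VehicleID}, {Adjuster} is not a superkey ({Adjuster}⁺ restricted to this set is {Adjuster, Premium}), so split on Adjuster → Premium into {Adjuster, Premium} and {Adjuster, VIN, VehicleID}.
{Adjuster, Premium} is in BCNF.
{Adjuster, VIN, VehicleID} is in BCNF.

{Adjuster, Premium}; {Adjuster, VIN, VehicleID}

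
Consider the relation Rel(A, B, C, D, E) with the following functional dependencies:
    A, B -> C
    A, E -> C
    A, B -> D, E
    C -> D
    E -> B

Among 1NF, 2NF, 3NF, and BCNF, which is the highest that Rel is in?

2NF

Candidate keys: {A, B}, {A, E}. Prime attributes: {A, B, E}.
C -> D: {C}⁺ = {C, D}, which is not all of the attributes, so the left side is not a superkey — BCNF is violated.
Because {D} is non-prime and the left side of C -> D is not a superkey, the relation is not in 3NF.
Checking every proper subset of each key, none determines a non-prime attribute — 2NF is satisfied.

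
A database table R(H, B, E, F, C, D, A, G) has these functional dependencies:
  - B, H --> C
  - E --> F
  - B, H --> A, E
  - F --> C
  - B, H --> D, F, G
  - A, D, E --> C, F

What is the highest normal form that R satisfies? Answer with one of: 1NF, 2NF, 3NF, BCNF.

2NF

Candidate key: {B, H}. Prime attributes: {B, H}.
For E --> F we have {E}⁺ = {C, E, F}; {E} is not a superkey, so BCNF fails.
E --> F determines the non-prime attribute {F} from a non-superkey — 3NF is violated.
No non-prime attribute depends on a proper subset of any candidate key, so 2NF holds.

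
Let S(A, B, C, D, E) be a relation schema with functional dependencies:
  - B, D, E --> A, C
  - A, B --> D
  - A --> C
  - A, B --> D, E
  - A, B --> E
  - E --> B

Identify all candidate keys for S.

{A, B} is a candidate key since {A, B}⁺ = {A, B, C, D, E} covers every attribute.
{A, E} is a candidate key since {A, E}⁺ = {A, B, C, D, E} covers every attribute.
{D, E} is a candidate key since {D, E}⁺ = {A, B, C, D, E} covers every attribute.
Any other superkey properly contains one of these, so there are no further candidate keys.

{A, B}, {A, E}, {D, E}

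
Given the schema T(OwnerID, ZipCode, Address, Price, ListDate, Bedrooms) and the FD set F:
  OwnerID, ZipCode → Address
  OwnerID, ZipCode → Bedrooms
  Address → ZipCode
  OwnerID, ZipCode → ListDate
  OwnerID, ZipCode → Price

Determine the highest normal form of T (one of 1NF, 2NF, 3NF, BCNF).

Candidate keys: {Address, OwnerID}, {OwnerID, ZipCode}. Prime attributes: {Address, OwnerID, ZipCode}.
Address → ZipCode: {Address}⁺ = {Address, ZipCode}, which is not all of the attributes, so the left side is not a superkey — BCNF is violated.
Its right-hand attributes {ZipCode} are all prime, as are those of every other non-superkey FD — the relation is in 3NF.

3NF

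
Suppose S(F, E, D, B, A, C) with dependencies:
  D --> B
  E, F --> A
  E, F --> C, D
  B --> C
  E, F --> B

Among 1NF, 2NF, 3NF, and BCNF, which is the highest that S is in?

Candidate key: {E, F}. Prime attributes: {E, F}.
D --> B breaks BCNF: {D}⁺ = {B, C, D}, so {D} is not a superkey.
D --> B has non-prime {B} on the right and a non-superkey on the left, so 3NF fails.
Checking every proper subset of each key, none determines a non-prime attribute — 2NF is satisfied.

2NF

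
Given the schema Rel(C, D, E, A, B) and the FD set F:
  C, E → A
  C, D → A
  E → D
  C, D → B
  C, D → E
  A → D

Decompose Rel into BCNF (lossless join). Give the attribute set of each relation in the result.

Candidate keys of the original relation: {A, C}, {C, D}, {C, E}.
In {A, B, C, D, E}, {E} is not a superkey ({E}⁺ restricted to this set is {D, E}), so split on E → D into {D, E} and {A, B, C, E}.
{D, E} is in BCNF.
{A, B, C, E} is in BCNF.

{A, B, C, E}; {D, E}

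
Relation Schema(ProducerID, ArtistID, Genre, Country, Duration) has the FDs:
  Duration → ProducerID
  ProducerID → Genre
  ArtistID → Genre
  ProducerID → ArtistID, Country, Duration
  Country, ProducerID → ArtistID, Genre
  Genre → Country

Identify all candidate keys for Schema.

{Duration}, {ProducerID}

{Duration}⁺ = {ArtistID, Country, Duration, Genre, ProducerID}, which is every attribute, so {Duration} is a candidate key.
{ProducerID}⁺ = {ArtistID, Country, Duration, Genre, ProducerID}, which is every attribute, so {ProducerID} is a candidate key.
Any other superkey properly contains one of these, so there are no further candidate keys.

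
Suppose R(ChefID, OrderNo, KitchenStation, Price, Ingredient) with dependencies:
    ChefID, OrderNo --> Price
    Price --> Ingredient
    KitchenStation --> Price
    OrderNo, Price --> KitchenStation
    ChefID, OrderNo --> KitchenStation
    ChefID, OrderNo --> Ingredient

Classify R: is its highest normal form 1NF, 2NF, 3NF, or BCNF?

Candidate key: {ChefID, OrderNo}. Prime attributes: {ChefID, OrderNo}.
Price --> Ingredient breaks BCNF: {Price}⁺ = {Ingredient, Price}, so {Price} is not a superkey.
Because {Ingredient} is non-prime and the left side of Price --> Ingredient is not a superkey, the relation is not in 3NF.
No non-prime attribute depends on a proper subset of any candidate key, so 2NF holds.

2NF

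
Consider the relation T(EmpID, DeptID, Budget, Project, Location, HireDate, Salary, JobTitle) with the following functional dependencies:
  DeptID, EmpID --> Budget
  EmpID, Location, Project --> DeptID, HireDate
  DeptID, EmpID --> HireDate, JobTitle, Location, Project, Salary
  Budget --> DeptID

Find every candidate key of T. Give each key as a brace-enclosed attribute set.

{Budget, EmpID}, {DeptID, EmpID}, {EmpID, Location, Project}

Attributes never on any right-hand side: {EmpID} — every candidate key must contain it.
{Budget, EmpID}⁺ = {Budget, DeptID, EmpID, HireDate, JobTitle, Location, Project, Salary} — all of the relation — so {Budget, EmpID} is a candidate key.
{DeptID, EmpID}⁺ = {Budget, DeptID, EmpID, HireDate, JobTitle, Location, Project, Salary} — all of the relation — so {DeptID, EmpID} is a candidate key.
{EmpID, Location, Project}⁺ = {Budget, DeptID, EmpID, HireDate, JobTitle, Location, Project, Salary} — all of the relation — so {EmpID, Location, Project} is a candidate key.
No proper subset of any of these is a key, and no other minimal superkey exists.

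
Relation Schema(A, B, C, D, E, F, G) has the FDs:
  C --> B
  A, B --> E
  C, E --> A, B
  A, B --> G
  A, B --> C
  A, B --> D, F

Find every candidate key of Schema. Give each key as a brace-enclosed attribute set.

{A, B} is a candidate key since {A, B}⁺ = {A, B, C, D, E, F, G} covers every attribute.
{A, C} is a candidate key since {A, C}⁺ = {A, B, C, D, E, F, G} covers every attribute.
{C, E} is a candidate key since {C, E}⁺ = {A, B, C, D, E, F, G} covers every attribute.
Any other superkey properly contains one of these, so there are no further candidate keys.

{A, B}, {A, C}, {C, E}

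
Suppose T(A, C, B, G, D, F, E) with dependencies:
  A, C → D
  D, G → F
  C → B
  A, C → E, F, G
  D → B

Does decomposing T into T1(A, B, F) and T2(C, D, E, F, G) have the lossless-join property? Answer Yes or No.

Common attributes: {F}; their closure is {F}.
T1 ⊄ {F} and T2 ⊄ {F}, so the split is lossy.

No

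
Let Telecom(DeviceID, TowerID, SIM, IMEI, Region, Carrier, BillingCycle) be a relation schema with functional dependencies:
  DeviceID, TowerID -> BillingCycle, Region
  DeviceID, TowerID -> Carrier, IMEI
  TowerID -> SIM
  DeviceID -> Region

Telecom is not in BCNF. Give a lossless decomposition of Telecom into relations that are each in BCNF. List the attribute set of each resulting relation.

{BillingCycle, Carrier, DeviceID, IMEI, TowerID}; {DeviceID, Region}; {SIM, TowerID}

Candidate key of the original relation: {DeviceID, TowerID}.
{BillingCycle, Carrier, DeviceID, IMEI, Region, SIM, TowerID}: {TowerID} determines {SIM, TowerID} here but is not a superkey — split on TowerID -> SIM, giving {SIM, TowerID} and {BillingCycle, Carrier, DeviceID, IMEI, Region, TowerID}.
{SIM, TowerID} has no BCNF violation.
{BillingCycle, Carrier, DeviceID, IMEI, Region, TowerID}: {DeviceID} determines {DeviceID, Region} here but is not a superkey — split on DeviceID -> Region, giving {DeviceID, Region} and {BillingCycle, Carrier, DeviceID, IMEI, TowerID}.
{DeviceID, Region} has no BCNF violation.
{BillingCycle, Carrier, DeviceID, IMEI, TowerID} has no BCNF violation.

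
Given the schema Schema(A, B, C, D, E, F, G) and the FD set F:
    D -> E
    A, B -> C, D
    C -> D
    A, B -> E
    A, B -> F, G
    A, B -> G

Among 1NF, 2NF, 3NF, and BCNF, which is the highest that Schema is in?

2NF

Candidate key: {A, B}. Prime attributes: {A, B}.
D -> E: {D}⁺ = {D, E}, which is not all of the attributes, so the left side is not a superkey — BCNF is violated.
D -> E determines the non-prime attribute {E} from a non-superkey — 3NF is violated.
No proper subset of a key has a non-prime attribute in its closure, so there is no partial dependency; 2NF holds.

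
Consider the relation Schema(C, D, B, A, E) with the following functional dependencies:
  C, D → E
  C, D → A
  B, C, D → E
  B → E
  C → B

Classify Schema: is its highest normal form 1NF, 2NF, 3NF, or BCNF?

Candidate key: {C, D}. Prime attributes: {C, D}.
B → E: {B}⁺ = {B, E}, which is not all of the attributes, so the left side is not a superkey — BCNF is violated.
Because {E} is non-prime and the left side of B → E is not a superkey, the relation is not in 3NF.
The proper key subset {C} of {C, D} determines non-prime {B, E}, so the relation is not even in 2NF.

1NF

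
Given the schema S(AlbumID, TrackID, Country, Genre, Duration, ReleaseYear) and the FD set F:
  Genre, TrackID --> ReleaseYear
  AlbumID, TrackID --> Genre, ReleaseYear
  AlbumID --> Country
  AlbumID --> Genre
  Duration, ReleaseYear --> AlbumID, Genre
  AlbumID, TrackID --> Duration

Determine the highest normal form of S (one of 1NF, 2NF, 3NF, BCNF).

Candidate keys: {AlbumID, TrackID}, {Duration, Genre, TrackID}, {Duration, ReleaseYear, TrackID}. Prime attributes: {AlbumID, Duration, Genre, ReleaseYear, TrackID}.
For Genre, TrackID --> ReleaseYear we have {Genre, TrackID}⁺ = {Genre, ReleaseYear, TrackID}; {Genre, TrackID} is not a superkey, so BCNF fails.
AlbumID --> Country determines the non-prime attribute {Country} from a non-superkey — 3NF is violated.
The proper key subset {AlbumID} of {AlbumID, TrackID} determines non-prime {Country}, so the relation is not even in 2NF.

1NF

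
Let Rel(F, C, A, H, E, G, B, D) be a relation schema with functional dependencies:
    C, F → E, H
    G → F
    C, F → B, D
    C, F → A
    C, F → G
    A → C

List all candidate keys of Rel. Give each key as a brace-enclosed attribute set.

{A, F}, {A, G}, {C, F}, {C, G}

Closure of {A, F} is {A, B, C, D, E, F, G, H}, the whole schema; {A, F} is a candidate key.
Closure of {A, G} is {A, B, C, D, E, F, G, H}, the whole schema; {A, G} is a candidate key.
Closure of {C, F} is {A, B, C, D, E, F, G, H}, the whole schema; {C, F} is a candidate key.
Closure of {C, G} is {A, B, C, D, E, F, G, H}, the whole schema; {C, G} is a candidate key.
Any other superkey properly contains one of these, so there are no further candidate keys.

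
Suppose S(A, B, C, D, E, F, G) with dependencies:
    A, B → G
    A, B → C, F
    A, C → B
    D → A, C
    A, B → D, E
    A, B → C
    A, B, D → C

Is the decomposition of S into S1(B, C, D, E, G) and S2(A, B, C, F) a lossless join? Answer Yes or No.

Common attributes: {B, C}; their closure is {B, C}.
S1 ⊄ {B, C} and S2 ⊄ {B, C}, so the split is lossy.

No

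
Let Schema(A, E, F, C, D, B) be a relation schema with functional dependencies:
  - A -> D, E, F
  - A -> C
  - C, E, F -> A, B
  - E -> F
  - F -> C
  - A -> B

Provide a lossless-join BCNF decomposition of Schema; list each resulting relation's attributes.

Candidate keys of the original relation: {A}, {E}.
{A, B, C, D, E, F}: {F} determines {C, F} here but is not a superkey — split on F -> C, giving {C, F} and {A, B, D, E, F}.
{C, F} is in BCNF.
{A, B, D, E, F} is in BCNF.

{A, B, D, E, F}; {C, F}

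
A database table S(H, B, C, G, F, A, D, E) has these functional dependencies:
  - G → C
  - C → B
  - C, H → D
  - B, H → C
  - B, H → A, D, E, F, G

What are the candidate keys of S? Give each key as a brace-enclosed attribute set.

{B, H}, {C, H}, {G, H}

Attributes never on any right-hand side: {H} — every candidate key must contain it.
{B, H}⁺ = {A, B, C, D, E, F, G, H}, which is every attribute, so {B, H} is a candidate key.
{C, H}⁺ = {A, B, C, D, E, F, G, H}, which is every attribute, so {C, H} is a candidate key.
{G, H}⁺ = {A, B, C, D, E, F, G, H}, which is every attribute, so {G, H} is a candidate key.
Any other superkey properly contains one of these, so there are no further candidate keys.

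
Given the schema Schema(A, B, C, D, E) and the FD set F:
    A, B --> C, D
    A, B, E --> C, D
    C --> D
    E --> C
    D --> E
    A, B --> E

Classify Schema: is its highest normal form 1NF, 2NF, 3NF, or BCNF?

Candidate key: {A, B}. Prime attributes: {A, B}.
C --> D breaks BCNF: {C}⁺ = {C, D, E}, so {C} is not a superkey.
Because {D} is non-prime and the left side of C --> D is not a superkey, the relation is not in 3NF.
No proper subset of a key has a non-prime attribute in its closure, so there is no partial dependency; 2NF holds.

2NF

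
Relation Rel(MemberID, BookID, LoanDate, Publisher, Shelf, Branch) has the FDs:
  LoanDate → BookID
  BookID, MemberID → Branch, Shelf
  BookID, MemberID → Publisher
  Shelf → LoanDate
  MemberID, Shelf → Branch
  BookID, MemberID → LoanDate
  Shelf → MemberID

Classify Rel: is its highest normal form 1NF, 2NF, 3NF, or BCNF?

3NF

Candidate keys: {BookID, MemberID}, {LoanDate, MemberID}, {Shelf}. Prime attributes: {BookID, LoanDate, MemberID, Shelf}.
For LoanDate → BookID we have {LoanDate}⁺ = {BookID, LoanDate}; {LoanDate} is not a superkey, so BCNF fails.
But every attribute on its right side ({BookID}) is prime, and the same holds for every other non-superkey FD, so 3NF still holds.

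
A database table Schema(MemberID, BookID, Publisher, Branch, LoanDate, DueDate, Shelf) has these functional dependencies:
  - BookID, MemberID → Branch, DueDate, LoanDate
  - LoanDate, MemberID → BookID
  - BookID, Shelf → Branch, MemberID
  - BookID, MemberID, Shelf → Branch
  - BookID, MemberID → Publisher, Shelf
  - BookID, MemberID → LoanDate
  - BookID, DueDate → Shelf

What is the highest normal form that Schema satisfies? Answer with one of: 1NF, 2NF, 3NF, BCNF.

Candidate keys: {BookID, DueDate}, {BookID, MemberID}, {BookID, Shelf}, {LoanDate, MemberID}. Prime attributes: {BookID, DueDate, LoanDate, MemberID, Shelf}.
Every FD has a superkey on the left, so the relation is in BCNF.

BCNF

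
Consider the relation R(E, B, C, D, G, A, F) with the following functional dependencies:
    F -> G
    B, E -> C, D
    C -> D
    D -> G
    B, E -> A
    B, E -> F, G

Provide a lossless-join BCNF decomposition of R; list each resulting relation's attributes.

Candidate key of the original relation: {B, E}.
In {A, B, C, D, E, F, G}, {F} is not a superkey ({F}⁺ restricted to this set is {F, G}), so split on F -> G into {F, G} and {A, B, C, D, E, F}.
{F, G} is in BCNF.
In {A, B, C, D, E, F}, {C} is not a superkey ({C}⁺ restricted to this set is {C, D}), so split on C -> D into {C, D} and {A, B, C, E, F}.
{C, D} is in BCNF.
{A, B, C, E, F} is in BCNF.

{A, B, C, E, F}; {C, D}; {F, G}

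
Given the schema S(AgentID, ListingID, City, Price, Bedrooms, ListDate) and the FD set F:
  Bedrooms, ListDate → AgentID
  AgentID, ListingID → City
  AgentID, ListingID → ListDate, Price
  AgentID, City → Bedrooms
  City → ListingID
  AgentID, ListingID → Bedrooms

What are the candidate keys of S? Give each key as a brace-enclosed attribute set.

{AgentID, City}⁺ = {AgentID, Bedrooms, City, ListDate, ListingID, Price} — all of the relation — so {AgentID, City} is a candidate key.
{AgentID, ListingID}⁺ = {AgentID, Bedrooms, City, ListDate, ListingID, Price} — all of the relation — so {AgentID, ListingID} is a candidate key.
{Bedrooms, City, ListDate}⁺ = {AgentID, Bedrooms, City, ListDate, ListingID, Price} — all of the relation — so {Bedrooms, City, ListDate} is a candidate key.
{Bedrooms, ListDate, ListingID}⁺ = {AgentID, Bedrooms, City, ListDate, ListingID, Price} — all of the relation — so {Bedrooms, ListDate, ListingID} is a candidate key.
These are minimal and exhaustive — every other superkey contains one of them.

{AgentID, City}, {AgentID, ListingID}, {Bedrooms, City, ListDate}, {Bedrooms, ListDate, ListingID}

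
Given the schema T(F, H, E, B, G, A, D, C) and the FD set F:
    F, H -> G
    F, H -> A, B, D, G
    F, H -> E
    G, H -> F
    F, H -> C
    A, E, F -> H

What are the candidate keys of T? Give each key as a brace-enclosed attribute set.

{A, E, F}, {F, H}, {G, H}

{F, H} is a candidate key since {F, H}⁺ = {A, B, C, D, E, F, G, H} covers every attribute.
{G, H} is a candidate key since {G, H}⁺ = {A, B, C, D, E, F, G, H} covers every attribute.
{A, E, F} is a candidate key since {A, E, F}⁺ = {A, B, C, D, E, F, G, H} covers every attribute.
No proper subset of any of these is a key, and no other minimal superkey exists.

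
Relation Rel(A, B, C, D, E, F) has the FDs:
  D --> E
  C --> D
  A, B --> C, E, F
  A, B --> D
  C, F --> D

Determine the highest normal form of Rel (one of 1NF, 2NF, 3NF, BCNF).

Candidate key: {A, B}. Prime attributes: {A, B}.
D --> E breaks BCNF: {D}⁺ = {D, E}, so {D} is not a superkey.
D --> E has non-prime {E} on the right and a non-superkey on the left, so 3NF fails.
No non-prime attribute depends on a proper subset of any candidate key, so 2NF holds.

2NF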